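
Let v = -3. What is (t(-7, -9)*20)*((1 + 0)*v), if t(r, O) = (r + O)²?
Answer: -15360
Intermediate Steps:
t(r, O) = (O + r)²
(t(-7, -9)*20)*((1 + 0)*v) = ((-9 - 7)²*20)*((1 + 0)*(-3)) = ((-16)²*20)*(1*(-3)) = (256*20)*(-3) = 5120*(-3) = -15360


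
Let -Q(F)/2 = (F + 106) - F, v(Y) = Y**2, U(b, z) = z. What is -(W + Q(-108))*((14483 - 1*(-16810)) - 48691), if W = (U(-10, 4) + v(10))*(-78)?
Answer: -144820952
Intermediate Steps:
Q(F) = -212 (Q(F) = -2*((F + 106) - F) = -2*((106 + F) - F) = -2*106 = -212)
W = -8112 (W = (4 + 10**2)*(-78) = (4 + 100)*(-78) = 104*(-78) = -8112)
-(W + Q(-108))*((14483 - 1*(-16810)) - 48691) = -(-8112 - 212)*((14483 - 1*(-16810)) - 48691) = -(-8324)*((14483 + 16810) - 48691) = -(-8324)*(31293 - 48691) = -(-8324)*(-17398) = -1*144820952 = -144820952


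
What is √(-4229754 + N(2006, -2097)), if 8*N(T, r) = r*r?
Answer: I*√58881246/4 ≈ 1918.4*I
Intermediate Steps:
N(T, r) = r²/8 (N(T, r) = (r*r)/8 = r²/8)
√(-4229754 + N(2006, -2097)) = √(-4229754 + (⅛)*(-2097)²) = √(-4229754 + (⅛)*4397409) = √(-4229754 + 4397409/8) = √(-29440623/8) = I*√58881246/4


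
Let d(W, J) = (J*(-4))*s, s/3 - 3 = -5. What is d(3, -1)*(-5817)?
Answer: 139608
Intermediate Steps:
s = -6 (s = 9 + 3*(-5) = 9 - 15 = -6)
d(W, J) = 24*J (d(W, J) = (J*(-4))*(-6) = -4*J*(-6) = 24*J)
d(3, -1)*(-5817) = (24*(-1))*(-5817) = -24*(-5817) = 139608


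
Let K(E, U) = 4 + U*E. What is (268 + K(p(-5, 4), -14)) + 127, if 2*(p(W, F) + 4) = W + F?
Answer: 462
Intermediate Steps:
p(W, F) = -4 + F/2 + W/2 (p(W, F) = -4 + (W + F)/2 = -4 + (F + W)/2 = -4 + (F/2 + W/2) = -4 + F/2 + W/2)
K(E, U) = 4 + E*U
(268 + K(p(-5, 4), -14)) + 127 = (268 + (4 + (-4 + (1/2)*4 + (1/2)*(-5))*(-14))) + 127 = (268 + (4 + (-4 + 2 - 5/2)*(-14))) + 127 = (268 + (4 - 9/2*(-14))) + 127 = (268 + (4 + 63)) + 127 = (268 + 67) + 127 = 335 + 127 = 462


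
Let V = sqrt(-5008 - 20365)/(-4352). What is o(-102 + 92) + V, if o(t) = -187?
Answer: -187 - I*sqrt(25373)/4352 ≈ -187.0 - 0.036601*I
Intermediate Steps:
V = -I*sqrt(25373)/4352 (V = sqrt(-25373)*(-1/4352) = (I*sqrt(25373))*(-1/4352) = -I*sqrt(25373)/4352 ≈ -0.036601*I)
o(-102 + 92) + V = -187 - I*sqrt(25373)/4352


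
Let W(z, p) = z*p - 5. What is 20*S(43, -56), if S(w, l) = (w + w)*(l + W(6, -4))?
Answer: -146200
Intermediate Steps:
W(z, p) = -5 + p*z (W(z, p) = p*z - 5 = -5 + p*z)
S(w, l) = 2*w*(-29 + l) (S(w, l) = (w + w)*(l + (-5 - 4*6)) = (2*w)*(l + (-5 - 24)) = (2*w)*(l - 29) = (2*w)*(-29 + l) = 2*w*(-29 + l))
20*S(43, -56) = 20*(2*43*(-29 - 56)) = 20*(2*43*(-85)) = 20*(-7310) = -146200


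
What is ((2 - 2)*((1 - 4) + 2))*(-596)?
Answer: 0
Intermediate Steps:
((2 - 2)*((1 - 4) + 2))*(-596) = (0*(-3 + 2))*(-596) = (0*(-1))*(-596) = 0*(-596) = 0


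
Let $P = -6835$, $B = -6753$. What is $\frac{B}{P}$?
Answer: $\frac{6753}{6835} \approx 0.988$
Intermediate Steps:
$\frac{B}{P} = - \frac{6753}{-6835} = \left(-6753\right) \left(- \frac{1}{6835}\right) = \frac{6753}{6835}$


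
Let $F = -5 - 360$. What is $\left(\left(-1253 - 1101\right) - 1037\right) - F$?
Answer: $-3026$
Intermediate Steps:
$F = -365$ ($F = -5 - 360 = -365$)
$\left(\left(-1253 - 1101\right) - 1037\right) - F = \left(\left(-1253 - 1101\right) - 1037\right) - -365 = \left(-2354 - 1037\right) + 365 = -3391 + 365 = -3026$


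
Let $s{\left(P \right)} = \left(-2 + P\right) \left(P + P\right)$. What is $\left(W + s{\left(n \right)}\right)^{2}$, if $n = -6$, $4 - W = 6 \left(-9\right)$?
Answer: $23716$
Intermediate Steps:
$W = 58$ ($W = 4 - 6 \left(-9\right) = 4 - -54 = 4 + 54 = 58$)
$s{\left(P \right)} = 2 P \left(-2 + P\right)$ ($s{\left(P \right)} = \left(-2 + P\right) 2 P = 2 P \left(-2 + P\right)$)
$\left(W + s{\left(n \right)}\right)^{2} = \left(58 + 2 \left(-6\right) \left(-2 - 6\right)\right)^{2} = \left(58 + 2 \left(-6\right) \left(-8\right)\right)^{2} = \left(58 + 96\right)^{2} = 154^{2} = 23716$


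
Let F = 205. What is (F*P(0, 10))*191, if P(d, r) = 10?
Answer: 391550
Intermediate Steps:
(F*P(0, 10))*191 = (205*10)*191 = 2050*191 = 391550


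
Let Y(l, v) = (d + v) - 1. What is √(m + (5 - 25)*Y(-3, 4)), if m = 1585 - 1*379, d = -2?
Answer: √1186 ≈ 34.438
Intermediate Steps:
m = 1206 (m = 1585 - 379 = 1206)
Y(l, v) = -3 + v (Y(l, v) = (-2 + v) - 1 = -3 + v)
√(m + (5 - 25)*Y(-3, 4)) = √(1206 + (5 - 25)*(-3 + 4)) = √(1206 - 20*1) = √(1206 - 20) = √1186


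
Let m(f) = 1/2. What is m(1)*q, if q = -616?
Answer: -308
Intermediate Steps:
m(f) = ½
m(1)*q = (½)*(-616) = -308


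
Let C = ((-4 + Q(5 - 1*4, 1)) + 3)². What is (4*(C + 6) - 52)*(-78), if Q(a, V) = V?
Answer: 2184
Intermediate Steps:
C = 0 (C = ((-4 + 1) + 3)² = (-3 + 3)² = 0² = 0)
(4*(C + 6) - 52)*(-78) = (4*(0 + 6) - 52)*(-78) = (4*6 - 52)*(-78) = (24 - 52)*(-78) = -28*(-78) = 2184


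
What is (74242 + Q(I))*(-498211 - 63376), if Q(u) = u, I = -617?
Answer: -41346842875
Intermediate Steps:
(74242 + Q(I))*(-498211 - 63376) = (74242 - 617)*(-498211 - 63376) = 73625*(-561587) = -41346842875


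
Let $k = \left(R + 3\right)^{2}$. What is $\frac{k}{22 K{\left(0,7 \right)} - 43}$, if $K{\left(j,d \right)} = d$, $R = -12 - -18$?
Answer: $\frac{27}{37} \approx 0.72973$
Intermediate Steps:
$R = 6$ ($R = -12 + 18 = 6$)
$k = 81$ ($k = \left(6 + 3\right)^{2} = 9^{2} = 81$)
$\frac{k}{22 K{\left(0,7 \right)} - 43} = \frac{81}{22 \cdot 7 - 43} = \frac{81}{154 - 43} = \frac{81}{111} = 81 \cdot \frac{1}{111} = \frac{27}{37}$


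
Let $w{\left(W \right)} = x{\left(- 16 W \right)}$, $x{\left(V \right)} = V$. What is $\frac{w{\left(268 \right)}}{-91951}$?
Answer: $\frac{4288}{91951} \approx 0.046634$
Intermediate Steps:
$w{\left(W \right)} = - 16 W$
$\frac{w{\left(268 \right)}}{-91951} = \frac{\left(-16\right) 268}{-91951} = \left(-4288\right) \left(- \frac{1}{91951}\right) = \frac{4288}{91951}$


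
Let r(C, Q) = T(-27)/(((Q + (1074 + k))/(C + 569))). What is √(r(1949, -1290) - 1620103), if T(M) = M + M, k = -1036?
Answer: I*√158709230998/313 ≈ 1272.8*I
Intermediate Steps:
T(M) = 2*M
r(C, Q) = -54*(569 + C)/(38 + Q) (r(C, Q) = (2*(-27))/(((Q + (1074 - 1036))/(C + 569))) = -54*(569 + C)/(Q + 38) = -54*(569 + C)/(38 + Q))
√(r(1949, -1290) - 1620103) = √(54*(-569 - 1*1949)/(38 - 1290) - 1620103) = √(54*(-569 - 1949)/(-1252) - 1620103) = √(54*(-1/1252)*(-2518) - 1620103) = √(33993/313 - 1620103) = √(-507058246/313) = I*√158709230998/313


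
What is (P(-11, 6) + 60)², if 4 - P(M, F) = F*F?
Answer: 784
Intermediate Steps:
P(M, F) = 4 - F² (P(M, F) = 4 - F*F = 4 - F²)
(P(-11, 6) + 60)² = ((4 - 1*6²) + 60)² = ((4 - 1*36) + 60)² = ((4 - 36) + 60)² = (-32 + 60)² = 28² = 784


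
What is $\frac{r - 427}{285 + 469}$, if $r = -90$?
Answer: $- \frac{517}{754} \approx -0.68568$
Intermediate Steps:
$\frac{r - 427}{285 + 469} = \frac{-90 - 427}{285 + 469} = - \frac{517}{754}$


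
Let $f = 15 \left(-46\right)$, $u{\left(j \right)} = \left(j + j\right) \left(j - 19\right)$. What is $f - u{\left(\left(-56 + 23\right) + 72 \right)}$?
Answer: $-2250$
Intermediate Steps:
$u{\left(j \right)} = 2 j \left(-19 + j\right)$
$f = -690$
$f - u{\left(\left(-56 + 23\right) + 72 \right)} = -690 - 2 \left(\left(-56 + 23\right) + 72\right) \left(-19 + \left(\left(-56 + 23\right) + 72\right)\right) = -690 - 2 \left(-33 + 72\right) \left(-19 + \left(-33 + 72\right)\right) = -690 - 2 \cdot 39 \left(-19 + 39\right) = -690 - 2 \cdot 39 \cdot 20 = -690 - 1560 = -2250$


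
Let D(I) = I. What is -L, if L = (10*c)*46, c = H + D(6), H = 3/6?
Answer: -2990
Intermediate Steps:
H = ½ (H = 3*(⅙) = ½ ≈ 0.50000)
c = 13/2 (c = ½ + 6 = 13/2 ≈ 6.5000)
L = 2990 (L = (10*(13/2))*46 = 65*46 = 2990)
-L = -1*2990 = -2990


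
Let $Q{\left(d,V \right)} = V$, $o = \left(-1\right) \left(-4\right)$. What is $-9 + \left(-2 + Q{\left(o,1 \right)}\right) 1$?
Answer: $-10$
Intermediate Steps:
$o = 4$
$-9 + \left(-2 + Q{\left(o,1 \right)}\right) 1 = -9 + \left(-2 + 1\right) 1 = -9 - 1 = -10$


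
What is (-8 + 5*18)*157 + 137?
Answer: 13011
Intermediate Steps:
(-8 + 5*18)*157 + 137 = (-8 + 90)*157 + 137 = 82*157 + 137 = 12874 + 137 = 13011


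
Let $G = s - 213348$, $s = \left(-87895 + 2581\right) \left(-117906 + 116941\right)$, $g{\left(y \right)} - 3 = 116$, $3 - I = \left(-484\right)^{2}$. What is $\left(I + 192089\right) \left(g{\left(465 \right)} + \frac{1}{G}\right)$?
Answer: $- \frac{206005815230878}{41057331} \approx -5.0175 \cdot 10^{6}$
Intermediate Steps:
$I = -234253$ ($I = 3 - \left(-484\right)^{2} = 3 - 234256 = -234253$)
$g{\left(y \right)} = 119$ ($g{\left(y \right)} = 3 + 116 = 119$)
$s = 82328010$ ($s = \left(-85314\right) \left(-965\right) = 82328010$)
$G = 82114662$ ($G = 82328010 - 213348 = 82114662$)
$\left(I + 192089\right) \left(g{\left(465 \right)} + \frac{1}{G}\right) = \left(-234253 + 192089\right) \left(119 + \frac{1}{82114662}\right) = - 42164 \left(119 + \frac{1}{82114662}\right) = \left(-42164\right) \frac{9771644779}{82114662} = - \frac{206005815230878}{41057331}$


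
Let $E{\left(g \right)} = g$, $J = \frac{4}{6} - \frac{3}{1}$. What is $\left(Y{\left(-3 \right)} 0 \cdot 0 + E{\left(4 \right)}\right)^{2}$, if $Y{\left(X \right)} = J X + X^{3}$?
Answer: $16$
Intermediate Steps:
$J = - \frac{7}{3}$ ($J = 4 \cdot \frac{1}{6} - 3 = \frac{2}{3} - 3 = - \frac{7}{3} \approx -2.3333$)
$Y{\left(X \right)} = X^{3} - \frac{7 X}{3}$ ($Y{\left(X \right)} = - \frac{7 X}{3} + X^{3} = X^{3} - \frac{7 X}{3}$)
$\left(Y{\left(-3 \right)} 0 \cdot 0 + E{\left(4 \right)}\right)^{2} = \left(- 3 \left(- \frac{7}{3} + \left(-3\right)^{2}\right) 0 \cdot 0 + 4\right)^{2} = \left(- 3 \left(- \frac{7}{3} + 9\right) 0 \cdot 0 + 4\right)^{2} = \left(\left(-3\right) \frac{20}{3} \cdot 0 \cdot 0 + 4\right)^{2} = \left(\left(-20\right) 0 \cdot 0 + 4\right)^{2} = \left(0 \cdot 0 + 4\right)^{2} = \left(0 + 4\right)^{2} = 4^{2} = 16$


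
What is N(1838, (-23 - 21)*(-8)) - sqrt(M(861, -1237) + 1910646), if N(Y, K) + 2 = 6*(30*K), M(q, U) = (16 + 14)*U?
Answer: 63358 - 8*sqrt(29274) ≈ 61989.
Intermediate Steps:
M(q, U) = 30*U
N(Y, K) = -2 + 180*K (N(Y, K) = -2 + 6*(30*K) = -2 + 180*K)
N(1838, (-23 - 21)*(-8)) - sqrt(M(861, -1237) + 1910646) = (-2 + 180*((-23 - 21)*(-8))) - sqrt(30*(-1237) + 1910646) = (-2 + 180*(-44*(-8))) - sqrt(-37110 + 1910646) = (-2 + 180*352) - sqrt(1873536) = (-2 + 63360) - 8*sqrt(29274) = 63358 - 8*sqrt(29274)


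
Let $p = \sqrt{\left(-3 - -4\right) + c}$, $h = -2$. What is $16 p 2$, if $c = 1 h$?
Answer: $32 i \approx 32.0 i$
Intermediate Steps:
$c = -2$ ($c = 1 \left(-2\right) = -2$)
$p = i$ ($p = \sqrt{\left(-3 - -4\right) - 2} = \sqrt{\left(-3 + 4\right) - 2} = \sqrt{1 - 2} = \sqrt{-1} = i \approx 1.0 i$)
$16 p 2 = 16 i 2 = 32 i$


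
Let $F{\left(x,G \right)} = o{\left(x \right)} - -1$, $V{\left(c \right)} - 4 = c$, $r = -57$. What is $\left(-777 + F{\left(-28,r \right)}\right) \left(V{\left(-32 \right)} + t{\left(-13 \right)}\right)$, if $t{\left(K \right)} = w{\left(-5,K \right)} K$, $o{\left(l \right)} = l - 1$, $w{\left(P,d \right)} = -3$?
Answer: $-8855$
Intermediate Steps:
$V{\left(c \right)} = 4 + c$
$o{\left(l \right)} = -1 + l$ ($o{\left(l \right)} = l - 1 = -1 + l$)
$F{\left(x,G \right)} = x$ ($F{\left(x,G \right)} = \left(-1 + x\right) - -1 = \left(-1 + x\right) + 1 = x$)
$t{\left(K \right)} = - 3 K$
$\left(-777 + F{\left(-28,r \right)}\right) \left(V{\left(-32 \right)} + t{\left(-13 \right)}\right) = \left(-777 - 28\right) \left(\left(4 - 32\right) - -39\right) = - 805 \left(-28 + 39\right) = \left(-805\right) 11 = -8855$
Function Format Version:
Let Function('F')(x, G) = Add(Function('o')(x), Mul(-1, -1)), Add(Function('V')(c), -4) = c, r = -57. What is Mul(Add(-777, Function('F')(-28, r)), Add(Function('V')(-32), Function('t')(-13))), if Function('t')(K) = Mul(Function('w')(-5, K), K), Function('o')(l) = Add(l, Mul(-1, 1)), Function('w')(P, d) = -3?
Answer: -8855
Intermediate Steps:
Function('V')(c) = Add(4, c)
Function('o')(l) = Add(-1, l) (Function('o')(l) = Add(l, -1) = Add(-1, l))
Function('F')(x, G) = x (Function('F')(x, G) = Add(Add(-1, x), Mul(-1, -1)) = Add(Add(-1, x), 1) = x)
Function('t')(K) = Mul(-3, K)
Mul(Add(-777, Function('F')(-28, r)), Add(Function('V')(-32), Function('t')(-13))) = Mul(Add(-777, -28), Add(Add(4, -32), Mul(-3, -13))) = Mul(-805, Add(-28, 39)) = Mul(-805, 11) = -8855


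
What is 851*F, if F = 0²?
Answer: 0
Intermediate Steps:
F = 0
851*F = 851*0 = 0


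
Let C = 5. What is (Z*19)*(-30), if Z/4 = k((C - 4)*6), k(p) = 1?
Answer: -2280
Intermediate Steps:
Z = 4 (Z = 4*1 = 4)
(Z*19)*(-30) = (4*19)*(-30) = 76*(-30) = -2280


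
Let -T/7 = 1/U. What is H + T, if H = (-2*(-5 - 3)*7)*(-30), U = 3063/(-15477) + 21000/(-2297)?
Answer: -371816084759/110684237 ≈ -3359.3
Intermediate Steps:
U = -110684237/11850223 (U = 3063*(-1/15477) + 21000*(-1/2297) = -1021/5159 - 21000/2297 = -110684237/11850223 ≈ -9.3403)
T = 82951561/110684237 (T = -7/(-110684237/11850223) = -7*(-11850223/110684237) = 82951561/110684237 ≈ 0.74944)
H = -3360 (H = (-2*(-8)*7)*(-30) = (16*7)*(-30) = 112*(-30) = -3360)
H + T = -3360 + 82951561/110684237 = -371816084759/110684237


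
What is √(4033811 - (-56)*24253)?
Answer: √5391979 ≈ 2322.1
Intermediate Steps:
√(4033811 - (-56)*24253) = √(4033811 - 56*(-24253)) = √(4033811 + 1358168) = √5391979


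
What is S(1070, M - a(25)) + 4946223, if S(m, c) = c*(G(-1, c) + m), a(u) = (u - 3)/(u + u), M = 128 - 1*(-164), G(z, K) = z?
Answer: 131447516/25 ≈ 5.2579e+6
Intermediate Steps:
M = 292 (M = 128 + 164 = 292)
a(u) = (-3 + u)/(2*u) (a(u) = (-3 + u)/((2*u)) = (-3 + u)*(1/(2*u)) = (-3 + u)/(2*u))
S(m, c) = c*(-1 + m)
S(1070, M - a(25)) + 4946223 = (292 - (-3 + 25)/(2*25))*(-1 + 1070) + 4946223 = (292 - 22/(2*25))*1069 + 4946223 = (292 - 1*11/25)*1069 + 4946223 = (292 - 11/25)*1069 + 4946223 = (7289/25)*1069 + 4946223 = 7791941/25 + 4946223 = 131447516/25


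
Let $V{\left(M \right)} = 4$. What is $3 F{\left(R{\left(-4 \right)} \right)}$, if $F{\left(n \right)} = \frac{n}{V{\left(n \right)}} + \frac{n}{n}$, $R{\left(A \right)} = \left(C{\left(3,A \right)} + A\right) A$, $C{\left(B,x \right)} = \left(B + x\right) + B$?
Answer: $9$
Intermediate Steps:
$C{\left(B,x \right)} = x + 2 B$
$R{\left(A \right)} = A \left(6 + 2 A\right)$ ($R{\left(A \right)} = \left(\left(A + 2 \cdot 3\right) + A\right) A = \left(\left(A + 6\right) + A\right) A = \left(\left(6 + A\right) + A\right) A = \left(6 + 2 A\right) A = A \left(6 + 2 A\right)$)
$F{\left(n \right)} = 1 + \frac{n}{4}$ ($F{\left(n \right)} = \frac{n}{4} + \frac{n}{n} = n \frac{1}{4} + 1 = \frac{n}{4} + 1 = 1 + \frac{n}{4}$)
$3 F{\left(R{\left(-4 \right)} \right)} = 3 \left(1 + \frac{2 \left(-4\right) \left(3 - 4\right)}{4}\right) = 3 \left(1 + \frac{2 \left(-4\right) \left(-1\right)}{4}\right) = 3 \left(1 + \frac{1}{4} \cdot 8\right) = 3 \left(1 + 2\right) = 3 \cdot 3 = 9$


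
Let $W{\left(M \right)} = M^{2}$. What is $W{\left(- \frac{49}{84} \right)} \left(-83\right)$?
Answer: $- \frac{4067}{144} \approx -28.243$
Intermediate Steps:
$W{\left(- \frac{49}{84} \right)} \left(-83\right) = \left(- \frac{49}{84}\right)^{2} \left(-83\right) = \left(\left(-49\right) \frac{1}{84}\right)^{2} \left(-83\right) = \left(- \frac{7}{12}\right)^{2} \left(-83\right) = \frac{49}{144} \left(-83\right) = - \frac{4067}{144}$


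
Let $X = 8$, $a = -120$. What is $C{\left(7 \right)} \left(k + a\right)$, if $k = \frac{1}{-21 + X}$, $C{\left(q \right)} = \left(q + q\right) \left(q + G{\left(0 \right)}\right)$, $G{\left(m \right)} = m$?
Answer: $- \frac{152978}{13} \approx -11768.0$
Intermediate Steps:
$C{\left(q \right)} = 2 q^{2}$ ($C{\left(q \right)} = \left(q + q\right) \left(q + 0\right) = 2 q q = 2 q^{2}$)
$k = - \frac{1}{13}$ ($k = \frac{1}{-21 + 8} = \frac{1}{-13} = - \frac{1}{13} \approx -0.076923$)
$C{\left(7 \right)} \left(k + a\right) = 2 \cdot 7^{2} \left(- \frac{1}{13} - 120\right) = 2 \cdot 49 \left(- \frac{1561}{13}\right) = 98 \left(- \frac{1561}{13}\right) = - \frac{152978}{13}$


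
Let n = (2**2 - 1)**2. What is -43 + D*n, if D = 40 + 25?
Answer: 542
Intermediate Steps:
D = 65
n = 9 (n = (4 - 1)**2 = 3**2 = 9)
-43 + D*n = -43 + 65*9 = -43 + 585 = 542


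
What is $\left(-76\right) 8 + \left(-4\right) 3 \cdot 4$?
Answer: $-656$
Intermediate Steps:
$\left(-76\right) 8 + \left(-4\right) 3 \cdot 4 = -608 - 48 = -656$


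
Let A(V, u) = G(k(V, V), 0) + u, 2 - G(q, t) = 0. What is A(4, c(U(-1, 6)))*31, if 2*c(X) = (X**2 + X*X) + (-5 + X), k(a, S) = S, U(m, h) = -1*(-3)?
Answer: 310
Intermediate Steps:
U(m, h) = 3
G(q, t) = 2 (G(q, t) = 2 - 1*0 = 2 + 0 = 2)
c(X) = -5/2 + X**2 + X/2 (c(X) = ((X**2 + X*X) + (-5 + X))/2 = ((X**2 + X**2) + (-5 + X))/2 = (2*X**2 + (-5 + X))/2 = (-5 + X + 2*X**2)/2 = -5/2 + X**2 + X/2)
A(V, u) = 2 + u
A(4, c(U(-1, 6)))*31 = (2 + (-5/2 + 3**2 + (1/2)*3))*31 = (2 + (-5/2 + 9 + 3/2))*31 = (2 + 8)*31 = 10*31 = 310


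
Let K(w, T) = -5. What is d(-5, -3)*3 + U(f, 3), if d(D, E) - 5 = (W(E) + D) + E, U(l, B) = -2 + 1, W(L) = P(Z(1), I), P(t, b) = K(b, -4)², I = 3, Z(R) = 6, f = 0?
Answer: 65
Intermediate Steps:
P(t, b) = 25 (P(t, b) = (-5)² = 25)
W(L) = 25
U(l, B) = -1
d(D, E) = 30 + D + E (d(D, E) = 5 + ((25 + D) + E) = 5 + (25 + D + E) = 30 + D + E)
d(-5, -3)*3 + U(f, 3) = (30 - 5 - 3)*3 - 1 = 22*3 - 1 = 66 - 1 = 65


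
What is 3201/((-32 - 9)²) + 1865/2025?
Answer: 1923418/680805 ≈ 2.8252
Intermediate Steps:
3201/((-32 - 9)²) + 1865/2025 = 3201/((-41)²) + 1865*(1/2025) = 3201/1681 + 373/405 = 1923418/680805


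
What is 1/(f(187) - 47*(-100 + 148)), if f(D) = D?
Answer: -1/2069 ≈ -0.00048333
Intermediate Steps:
1/(f(187) - 47*(-100 + 148)) = 1/(187 - 47*(-100 + 148)) = 1/(187 - 47*48) = 1/(187 - 2256) = 1/(-2069) = -1/2069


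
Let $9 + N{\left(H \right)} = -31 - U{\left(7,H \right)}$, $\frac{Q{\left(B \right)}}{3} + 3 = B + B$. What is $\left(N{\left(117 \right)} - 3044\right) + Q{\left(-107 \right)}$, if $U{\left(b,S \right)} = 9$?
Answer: $-3744$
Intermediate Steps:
$Q{\left(B \right)} = -9 + 6 B$ ($Q{\left(B \right)} = -9 + 3 \left(B + B\right) = -9 + 3 \cdot 2 B = -9 + 6 B$)
$N{\left(H \right)} = -49$ ($N{\left(H \right)} = -9 - 40 = -49$)
$\left(N{\left(117 \right)} - 3044\right) + Q{\left(-107 \right)} = \left(-49 - 3044\right) + \left(-9 + 6 \left(-107\right)\right) = -3093 - 651 = -3744$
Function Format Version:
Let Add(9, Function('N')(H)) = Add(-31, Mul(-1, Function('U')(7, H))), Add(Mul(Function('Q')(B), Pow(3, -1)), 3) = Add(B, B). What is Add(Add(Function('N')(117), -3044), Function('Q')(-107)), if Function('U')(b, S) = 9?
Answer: -3744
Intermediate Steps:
Function('Q')(B) = Add(-9, Mul(6, B)) (Function('Q')(B) = Add(-9, Mul(3, Add(B, B))) = Add(-9, Mul(3, Mul(2, B))) = Add(-9, Mul(6, B)))
Function('N')(H) = -49 (Function('N')(H) = Add(-9, Add(-31, Mul(-1, 9))) = Add(-9, Add(-31, -9)) = Add(-9, -40) = -49)
Add(Add(Function('N')(117), -3044), Function('Q')(-107)) = Add(Add(-49, -3044), Add(-9, Mul(6, -107))) = Add(-3093, Add(-9, -642)) = Add(-3093, -651) = -3744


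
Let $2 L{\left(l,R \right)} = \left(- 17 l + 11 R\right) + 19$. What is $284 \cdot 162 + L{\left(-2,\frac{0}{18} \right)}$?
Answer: $\frac{92069}{2} \approx 46035.0$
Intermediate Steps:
$L{\left(l,R \right)} = \frac{19}{2} - \frac{17 l}{2} + \frac{11 R}{2}$ ($L{\left(l,R \right)} = \frac{\left(- 17 l + 11 R\right) + 19}{2} = \frac{19 - 17 l + 11 R}{2} = \frac{19}{2} - \frac{17 l}{2} + \frac{11 R}{2}$)
$284 \cdot 162 + L{\left(-2,\frac{0}{18} \right)} = 284 \cdot 162 + \left(\frac{19}{2} - -17 + \frac{11 \cdot \frac{0}{18}}{2}\right) = 46008 + \left(\frac{19}{2} + 17 + \frac{11 \cdot 0 \cdot \frac{1}{18}}{2}\right) = 46008 + \left(\frac{19}{2} + 17 + \frac{11}{2} \cdot 0\right) = 46008 + \left(\frac{19}{2} + 17 + 0\right) = 46008 + \frac{53}{2} = \frac{92069}{2}$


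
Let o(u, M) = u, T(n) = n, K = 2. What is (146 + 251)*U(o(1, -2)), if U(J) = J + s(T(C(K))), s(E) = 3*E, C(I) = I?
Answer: 2779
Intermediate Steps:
U(J) = 6 + J (U(J) = J + 3*2 = J + 6 = 6 + J)
(146 + 251)*U(o(1, -2)) = (146 + 251)*(6 + 1) = 397*7 = 2779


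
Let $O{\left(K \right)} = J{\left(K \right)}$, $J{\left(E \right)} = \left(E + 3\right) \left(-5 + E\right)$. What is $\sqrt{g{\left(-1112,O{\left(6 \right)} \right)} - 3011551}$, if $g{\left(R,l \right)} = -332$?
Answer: $7 i \sqrt{61467} \approx 1735.5 i$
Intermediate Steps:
$J{\left(E \right)} = \left(-5 + E\right) \left(3 + E\right)$ ($J{\left(E \right)} = \left(3 + E\right) \left(-5 + E\right) = \left(-5 + E\right) \left(3 + E\right)$)
$O{\left(K \right)} = -15 + K^{2} - 2 K$
$\sqrt{g{\left(-1112,O{\left(6 \right)} \right)} - 3011551} = \sqrt{-332 - 3011551} = \sqrt{-3011883} = 7 i \sqrt{61467}$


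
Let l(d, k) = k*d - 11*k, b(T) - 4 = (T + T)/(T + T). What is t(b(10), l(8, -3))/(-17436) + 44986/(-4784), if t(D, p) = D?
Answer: -98049977/10426728 ≈ -9.4037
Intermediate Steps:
b(T) = 5 (b(T) = 4 + (T + T)/(T + T) = 4 + (2*T)/((2*T)) = 4 + (2*T)*(1/(2*T)) = 4 + 1 = 5)
l(d, k) = -11*k + d*k (l(d, k) = d*k - 11*k = -11*k + d*k)
t(b(10), l(8, -3))/(-17436) + 44986/(-4784) = 5/(-17436) + 44986/(-4784) = 5*(-1/17436) + 44986*(-1/4784) = -5/17436 - 22493/2392 = -98049977/10426728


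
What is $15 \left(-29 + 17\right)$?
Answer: $-180$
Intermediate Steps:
$15 \left(-29 + 17\right) = 15 \left(-12\right) = -180$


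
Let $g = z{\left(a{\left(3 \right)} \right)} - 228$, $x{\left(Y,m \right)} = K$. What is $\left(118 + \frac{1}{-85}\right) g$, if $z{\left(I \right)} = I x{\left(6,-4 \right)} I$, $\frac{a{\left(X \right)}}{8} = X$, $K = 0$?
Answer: $- \frac{2286612}{85} \approx -26901.0$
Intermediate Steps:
$x{\left(Y,m \right)} = 0$
$a{\left(X \right)} = 8 X$
$z{\left(I \right)} = 0$ ($z{\left(I \right)} = I 0 I = 0 I = 0$)
$g = -228$ ($g = 0 - 228 = -228$)
$\left(118 + \frac{1}{-85}\right) g = \left(118 + \frac{1}{-85}\right) \left(-228\right) = \left(118 - \frac{1}{85}\right) \left(-228\right) = \frac{10029}{85} \left(-228\right) = - \frac{2286612}{85}$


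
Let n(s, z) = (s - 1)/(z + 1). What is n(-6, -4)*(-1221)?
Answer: -2849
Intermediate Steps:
n(s, z) = (-1 + s)/(1 + z)
n(-6, -4)*(-1221) = ((-1 - 6)/(1 - 4))*(-1221) = (-7/(-3))*(-1221) = -⅓*(-7)*(-1221) = (7/3)*(-1221) = -2849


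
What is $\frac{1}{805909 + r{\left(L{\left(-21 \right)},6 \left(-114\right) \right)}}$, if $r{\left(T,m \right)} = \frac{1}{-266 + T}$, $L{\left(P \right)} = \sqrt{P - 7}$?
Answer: $\frac{57045462390}{45973451334890717} + \frac{2 i \sqrt{7}}{45973451334890717} \approx 1.2408 \cdot 10^{-6} + 1.151 \cdot 10^{-16} i$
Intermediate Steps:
$L{\left(P \right)} = \sqrt{-7 + P}$
$\frac{1}{805909 + r{\left(L{\left(-21 \right)},6 \left(-114\right) \right)}} = \frac{1}{805909 + \frac{1}{-266 + \sqrt{-7 - 21}}} = \frac{1}{805909 + \frac{1}{-266 + \sqrt{-28}}} = \frac{1}{805909 + \frac{1}{-266 + 2 i \sqrt{7}}}$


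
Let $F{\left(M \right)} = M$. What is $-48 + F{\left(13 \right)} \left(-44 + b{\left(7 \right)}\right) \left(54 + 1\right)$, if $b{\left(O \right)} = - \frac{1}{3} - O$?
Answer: $- \frac{110254}{3} \approx -36751.0$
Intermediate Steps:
$b{\left(O \right)} = - \frac{1}{3} - O$ ($b{\left(O \right)} = \left(-1\right) \frac{1}{3} - O = - \frac{1}{3} - O$)
$-48 + F{\left(13 \right)} \left(-44 + b{\left(7 \right)}\right) \left(54 + 1\right) = -48 + 13 \left(-44 - \frac{22}{3}\right) \left(54 + 1\right) = -48 + 13 \left(-44 - \frac{22}{3}\right) 55 = -48 + 13 \left(\left(- \frac{154}{3}\right) 55\right) = -48 + 13 \left(- \frac{8470}{3}\right) = -48 - \frac{110110}{3} = - \frac{110254}{3}$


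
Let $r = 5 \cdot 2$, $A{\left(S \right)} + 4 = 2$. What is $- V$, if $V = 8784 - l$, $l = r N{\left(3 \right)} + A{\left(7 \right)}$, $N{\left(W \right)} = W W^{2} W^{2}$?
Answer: $-6356$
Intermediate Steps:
$A{\left(S \right)} = -2$ ($A{\left(S \right)} = -4 + 2 = -2$)
$N{\left(W \right)} = W^{5}$ ($N{\left(W \right)} = W^{3} W^{2} = W^{5}$)
$r = 10$
$l = 2428$ ($l = 10 \cdot 3^{5} - 2 = 10 \cdot 243 - 2 = 2430 - 2 = 2428$)
$V = 6356$ ($V = 8784 - 2428 = 6356$)
$- V = \left(-1\right) 6356 = -6356$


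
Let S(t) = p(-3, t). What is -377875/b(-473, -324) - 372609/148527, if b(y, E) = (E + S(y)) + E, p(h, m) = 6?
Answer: 2069830561/3531642 ≈ 586.08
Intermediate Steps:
S(t) = 6
b(y, E) = 6 + 2*E (b(y, E) = (E + 6) + E = (6 + E) + E = 6 + 2*E)
-377875/b(-473, -324) - 372609/148527 = -377875/(6 + 2*(-324)) - 372609/148527 = -377875/(6 - 648) - 372609*1/148527 = -377875/(-642) - 41401/16503 = -377875*(-1/642) - 41401/16503 = 377875/642 - 41401/16503 = 2069830561/3531642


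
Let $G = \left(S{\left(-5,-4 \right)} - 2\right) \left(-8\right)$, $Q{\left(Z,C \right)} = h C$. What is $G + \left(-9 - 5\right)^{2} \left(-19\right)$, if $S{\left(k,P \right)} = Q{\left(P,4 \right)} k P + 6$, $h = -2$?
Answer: $-2476$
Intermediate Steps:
$Q{\left(Z,C \right)} = - 2 C$
$S{\left(k,P \right)} = 6 - 8 P k$ ($S{\left(k,P \right)} = \left(-2\right) 4 k P + 6 = - 8 k P + 6 = - 8 P k + 6 = 6 - 8 P k$)
$G = 1248$ ($G = \left(\left(6 - \left(-32\right) \left(-5\right)\right) - 2\right) \left(-8\right) = \left(\left(6 - 160\right) - 2\right) \left(-8\right) = \left(-154 - 2\right) \left(-8\right) = \left(-156\right) \left(-8\right) = 1248$)
$G + \left(-9 - 5\right)^{2} \left(-19\right) = 1248 + \left(-9 - 5\right)^{2} \left(-19\right) = 1248 + \left(-14\right)^{2} \left(-19\right) = 1248 + 196 \left(-19\right) = 1248 - 3724 = -2476$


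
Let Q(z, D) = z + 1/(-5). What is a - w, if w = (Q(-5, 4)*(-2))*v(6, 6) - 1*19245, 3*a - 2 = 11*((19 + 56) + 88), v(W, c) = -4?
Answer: 298274/15 ≈ 19885.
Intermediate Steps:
Q(z, D) = -1/5 + z (Q(z, D) = z + 1*(-1/5) = z - 1/5 = -1/5 + z)
a = 1795/3 (a = 2/3 + (11*((19 + 56) + 88))/3 = 2/3 + (11*(75 + 88))/3 = 2/3 + (11*163)/3 = 2/3 + (1/3)*1793 = 2/3 + 1793/3 = 1795/3 ≈ 598.33)
w = -96433/5 (w = ((-1/5 - 5)*(-2))*(-4) - 1*19245 = -26/5*(-2)*(-4) - 19245 = (52/5)*(-4) - 19245 = -208/5 - 19245 = -96433/5 ≈ -19287.)
a - w = 1795/3 - 1*(-96433/5) = 1795/3 + 96433/5 = 298274/15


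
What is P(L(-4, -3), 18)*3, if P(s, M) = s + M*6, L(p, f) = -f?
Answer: 333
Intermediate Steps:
P(s, M) = s + 6*M
P(L(-4, -3), 18)*3 = (-1*(-3) + 6*18)*3 = (3 + 108)*3 = 111*3 = 333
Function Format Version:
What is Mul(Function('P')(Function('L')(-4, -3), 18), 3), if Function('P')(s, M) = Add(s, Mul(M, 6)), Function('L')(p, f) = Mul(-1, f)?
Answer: 333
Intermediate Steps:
Function('P')(s, M) = Add(s, Mul(6, M))
Mul(Function('P')(Function('L')(-4, -3), 18), 3) = Mul(Add(Mul(-1, -3), Mul(6, 18)), 3) = Mul(Add(3, 108), 3) = Mul(111, 3) = 333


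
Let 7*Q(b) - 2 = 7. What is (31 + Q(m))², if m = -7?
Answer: 51076/49 ≈ 1042.4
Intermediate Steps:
Q(b) = 9/7 (Q(b) = 2/7 + (⅐)*7 = 2/7 + 1 = 9/7)
(31 + Q(m))² = (31 + 9/7)² = (226/7)² = 51076/49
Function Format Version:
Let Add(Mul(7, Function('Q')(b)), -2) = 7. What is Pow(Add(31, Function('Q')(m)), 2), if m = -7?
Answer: Rational(51076, 49) ≈ 1042.4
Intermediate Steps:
Function('Q')(b) = Rational(9, 7) (Function('Q')(b) = Add(Rational(2, 7), Mul(Rational(1, 7), 7)) = Add(Rational(2, 7), 1) = Rational(9, 7))
Pow(Add(31, Function('Q')(m)), 2) = Pow(Add(31, Rational(9, 7)), 2) = Pow(Rational(226, 7), 2) = Rational(51076, 49)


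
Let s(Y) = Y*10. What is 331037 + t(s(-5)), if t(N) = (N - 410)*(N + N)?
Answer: 377037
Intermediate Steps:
s(Y) = 10*Y
t(N) = 2*N*(-410 + N) (t(N) = (-410 + N)*(2*N) = 2*N*(-410 + N))
331037 + t(s(-5)) = 331037 + 2*(10*(-5))*(-410 + 10*(-5)) = 331037 + 2*(-50)*(-410 - 50) = 331037 + 2*(-50)*(-460) = 331037 + 46000 = 377037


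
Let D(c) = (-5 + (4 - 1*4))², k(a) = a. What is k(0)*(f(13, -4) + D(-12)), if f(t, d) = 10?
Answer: 0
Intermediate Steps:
D(c) = 25 (D(c) = (-5 + (4 - 4))² = (-5 + 0)² = (-5)² = 25)
k(0)*(f(13, -4) + D(-12)) = 0*(10 + 25) = 0*35 = 0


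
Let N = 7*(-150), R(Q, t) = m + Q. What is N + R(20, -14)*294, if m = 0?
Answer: 4830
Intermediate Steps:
R(Q, t) = Q (R(Q, t) = 0 + Q = Q)
N = -1050
N + R(20, -14)*294 = -1050 + 20*294 = -1050 + 5880 = 4830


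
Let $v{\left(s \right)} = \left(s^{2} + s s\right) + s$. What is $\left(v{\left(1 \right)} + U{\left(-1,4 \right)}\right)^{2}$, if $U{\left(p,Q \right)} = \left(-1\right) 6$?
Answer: $9$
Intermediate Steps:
$v{\left(s \right)} = s + 2 s^{2}$ ($v{\left(s \right)} = \left(s^{2} + s^{2}\right) + s = 2 s^{2} + s = s + 2 s^{2}$)
$U{\left(p,Q \right)} = -6$
$\left(v{\left(1 \right)} + U{\left(-1,4 \right)}\right)^{2} = \left(1 \left(1 + 2 \cdot 1\right) - 6\right)^{2} = \left(1 \left(1 + 2\right) - 6\right)^{2} = \left(1 \cdot 3 - 6\right)^{2} = \left(3 - 6\right)^{2} = \left(-3\right)^{2} = 9$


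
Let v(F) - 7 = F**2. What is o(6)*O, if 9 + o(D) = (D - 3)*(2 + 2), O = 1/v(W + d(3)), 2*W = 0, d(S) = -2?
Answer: 3/11 ≈ 0.27273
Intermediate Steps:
W = 0 (W = (1/2)*0 = 0)
v(F) = 7 + F**2
O = 1/11 (O = 1/(7 + (0 - 2)**2) = 1/(7 + (-2)**2) = 1/(7 + 4) = 1/11 ≈ 0.090909)
o(D) = -21 + 4*D (o(D) = -9 + (D - 3)*(2 + 2) = -9 + (-3 + D)*4 = -9 + (-12 + 4*D) = -21 + 4*D)
o(6)*O = (-21 + 4*6)*(1/11) = (-21 + 24)*(1/11) = 3*(1/11) = 3/11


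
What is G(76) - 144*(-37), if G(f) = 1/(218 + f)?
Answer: 1566433/294 ≈ 5328.0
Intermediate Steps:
G(76) - 144*(-37) = 1/(218 + 76) - 144*(-37) = 1/294 + 5328 = 1566433/294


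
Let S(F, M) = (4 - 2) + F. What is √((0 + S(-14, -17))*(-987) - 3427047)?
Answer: 9*I*√42163 ≈ 1848.0*I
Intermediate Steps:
S(F, M) = 2 + F
√((0 + S(-14, -17))*(-987) - 3427047) = √((0 + (2 - 14))*(-987) - 3427047) = √((0 - 12)*(-987) - 3427047) = √(-12*(-987) - 3427047) = √(11844 - 3427047) = √(-3415203) = 9*I*√42163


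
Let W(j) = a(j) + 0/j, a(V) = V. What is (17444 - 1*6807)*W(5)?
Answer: 53185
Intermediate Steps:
W(j) = j (W(j) = j + 0/j = j + 0 = j)
(17444 - 1*6807)*W(5) = (17444 - 1*6807)*5 = (17444 - 6807)*5 = 10637*5 = 53185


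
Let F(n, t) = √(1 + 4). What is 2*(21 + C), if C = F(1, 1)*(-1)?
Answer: 42 - 2*√5 ≈ 37.528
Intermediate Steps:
F(n, t) = √5
C = -√5 (C = √5*(-1) = -√5 ≈ -2.2361)
2*(21 + C) = 2*(21 - √5) = 42 - 2*√5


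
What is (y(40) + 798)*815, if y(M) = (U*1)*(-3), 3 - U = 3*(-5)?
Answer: 606360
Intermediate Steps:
U = 18 (U = 3 - 3*(-5) = 3 - 1*(-15) = 3 + 15 = 18)
y(M) = -54 (y(M) = (18*1)*(-3) = 18*(-3) = -54)
(y(40) + 798)*815 = (-54 + 798)*815 = 744*815 = 606360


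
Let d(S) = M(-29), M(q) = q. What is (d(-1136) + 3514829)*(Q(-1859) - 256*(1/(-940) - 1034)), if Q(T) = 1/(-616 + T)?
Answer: 1443023373828112/1551 ≈ 9.3038e+11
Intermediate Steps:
d(S) = -29
(d(-1136) + 3514829)*(Q(-1859) - 256*(1/(-940) - 1034)) = (-29 + 3514829)*(1/(-616 - 1859) - 256*(1/(-940) - 1034)) = 3514800*(1/(-2475) - 256*(-1/940 - 1034)) = 3514800*(-1/2475 - 256*(-971961/940)) = 3514800*(-1/2475 + 62205504/235) = 3514800*(30791724433/116325) = 1443023373828112/1551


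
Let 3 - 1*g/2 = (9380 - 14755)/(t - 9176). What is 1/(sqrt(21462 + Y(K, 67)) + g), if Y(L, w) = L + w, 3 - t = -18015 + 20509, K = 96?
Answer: -691293084/2940060175121 + 680594445*sqrt(865)/2940060175121 ≈ 0.0065732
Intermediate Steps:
t = -2491 (t = 3 - (-18015 + 20509) = 3 - 1*2494 = 3 - 2494 = -2491)
g = 59252/11667 (g = 6 - 2*(9380 - 14755)/(-2491 - 9176) = 6 - (-10750)/(-11667) = 6 - (-10750)*(-1)/11667 = 6 - 2*5375/11667 = 6 - 10750/11667 = 59252/11667 ≈ 5.0786)
1/(sqrt(21462 + Y(K, 67)) + g) = 1/(sqrt(21462 + (96 + 67)) + 59252/11667) = 1/(sqrt(21462 + 163) + 59252/11667) = 1/(sqrt(21625) + 59252/11667) = 1/(5*sqrt(865) + 59252/11667) = 1/(59252/11667 + 5*sqrt(865))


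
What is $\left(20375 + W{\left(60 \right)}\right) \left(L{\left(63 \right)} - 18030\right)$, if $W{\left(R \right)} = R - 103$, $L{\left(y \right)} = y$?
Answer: $-365305044$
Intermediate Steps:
$W{\left(R \right)} = -103 + R$
$\left(20375 + W{\left(60 \right)}\right) \left(L{\left(63 \right)} - 18030\right) = \left(20375 + \left(-103 + 60\right)\right) \left(63 - 18030\right) = \left(20375 - 43\right) \left(-17967\right) = 20332 \left(-17967\right) = -365305044$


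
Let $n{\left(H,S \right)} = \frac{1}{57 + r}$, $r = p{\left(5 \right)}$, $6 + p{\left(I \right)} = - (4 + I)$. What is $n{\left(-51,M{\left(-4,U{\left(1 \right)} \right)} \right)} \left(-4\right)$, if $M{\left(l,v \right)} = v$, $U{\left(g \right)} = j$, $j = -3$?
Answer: $- \frac{2}{21} \approx -0.095238$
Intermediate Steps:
$p{\left(I \right)} = -10 - I$ ($p{\left(I \right)} = -6 - \left(4 + I\right) = -10 - I$)
$r = -15$ ($r = -10 - 5 = -15$)
$U{\left(g \right)} = -3$
$n{\left(H,S \right)} = \frac{1}{42}$ ($n{\left(H,S \right)} = \frac{1}{57 - 15} = \frac{1}{42}$)
$n{\left(-51,M{\left(-4,U{\left(1 \right)} \right)} \right)} \left(-4\right) = \frac{1}{42} \left(-4\right) = - \frac{2}{21}$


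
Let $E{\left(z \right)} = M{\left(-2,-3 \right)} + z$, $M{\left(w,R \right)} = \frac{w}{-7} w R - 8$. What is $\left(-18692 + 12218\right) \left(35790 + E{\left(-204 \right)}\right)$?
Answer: $- \frac{1612401492}{7} \approx -2.3034 \cdot 10^{8}$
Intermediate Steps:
$M{\left(w,R \right)} = -8 - \frac{R w^{2}}{7}$ ($M{\left(w,R \right)} = w \left(- \frac{1}{7}\right) w R - 8 = - \frac{w}{7} w R - 8 = - \frac{w^{2}}{7} R - 8 = - \frac{R w^{2}}{7} - 8 = -8 - \frac{R w^{2}}{7}$)
$E{\left(z \right)} = - \frac{44}{7} + z$ ($E{\left(z \right)} = \left(-8 - - \frac{3 \left(-2\right)^{2}}{7}\right) + z = \left(-8 - \left(- \frac{3}{7}\right) 4\right) + z = \left(-8 + \frac{12}{7}\right) + z = - \frac{44}{7} + z$)
$\left(-18692 + 12218\right) \left(35790 + E{\left(-204 \right)}\right) = \left(-18692 + 12218\right) \left(35790 - \frac{1472}{7}\right) = - 6474 \left(35790 - \frac{1472}{7}\right) = \left(-6474\right) \frac{249058}{7} = - \frac{1612401492}{7}$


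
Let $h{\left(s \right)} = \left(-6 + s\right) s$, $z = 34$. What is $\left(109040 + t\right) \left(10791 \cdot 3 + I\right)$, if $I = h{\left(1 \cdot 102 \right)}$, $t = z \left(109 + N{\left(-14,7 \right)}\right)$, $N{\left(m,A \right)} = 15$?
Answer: $4775439240$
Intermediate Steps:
$t = 4216$ ($t = 34 \left(109 + 15\right) = 34 \cdot 124 = 4216$)
$h{\left(s \right)} = s \left(-6 + s\right)$
$I = 9792$ ($I = 1 \cdot 102 \left(-6 + 1 \cdot 102\right) = 102 \left(-6 + 102\right) = 102 \cdot 96 = 9792$)
$\left(109040 + t\right) \left(10791 \cdot 3 + I\right) = \left(109040 + 4216\right) \left(10791 \cdot 3 + 9792\right) = 113256 \left(32373 + 9792\right) = 113256 \cdot 42165 = 4775439240$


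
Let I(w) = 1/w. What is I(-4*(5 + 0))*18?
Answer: -9/10 ≈ -0.90000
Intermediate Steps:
I(w) = 1/w
I(-4*(5 + 0))*18 = 18/(-4*(5 + 0)) = 18/(-4*5) = 18/(-20) = -1/20*18 = -9/10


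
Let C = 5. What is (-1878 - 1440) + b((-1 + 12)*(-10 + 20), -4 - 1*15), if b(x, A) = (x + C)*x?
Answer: 9332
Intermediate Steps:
b(x, A) = x*(5 + x) (b(x, A) = (x + 5)*x = (5 + x)*x = x*(5 + x))
(-1878 - 1440) + b((-1 + 12)*(-10 + 20), -4 - 1*15) = (-1878 - 1440) + ((-1 + 12)*(-10 + 20))*(5 + (-1 + 12)*(-10 + 20)) = -3318 + (11*10)*(5 + 11*10) = -3318 + 110*(5 + 110) = -3318 + 110*115 = -3318 + 12650 = 9332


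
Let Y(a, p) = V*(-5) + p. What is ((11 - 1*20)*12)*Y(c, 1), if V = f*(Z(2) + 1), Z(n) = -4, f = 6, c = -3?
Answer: -9828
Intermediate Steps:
V = -18 (V = 6*(-4 + 1) = 6*(-3) = -18)
Y(a, p) = 90 + p (Y(a, p) = -18*(-5) + p = 90 + p)
((11 - 1*20)*12)*Y(c, 1) = ((11 - 1*20)*12)*(90 + 1) = ((11 - 20)*12)*91 = -9*12*91 = -108*91 = -9828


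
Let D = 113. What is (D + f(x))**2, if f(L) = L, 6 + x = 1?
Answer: 11664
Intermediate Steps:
x = -5 (x = -6 + 1 = -5)
(D + f(x))**2 = (113 - 5)**2 = 108**2 = 11664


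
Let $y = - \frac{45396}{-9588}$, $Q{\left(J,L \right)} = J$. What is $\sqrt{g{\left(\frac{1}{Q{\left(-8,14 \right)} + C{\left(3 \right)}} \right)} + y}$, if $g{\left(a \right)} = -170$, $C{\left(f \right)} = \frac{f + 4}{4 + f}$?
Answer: $\frac{i \sqrt{105505553}}{799} \approx 12.856 i$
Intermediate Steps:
$C{\left(f \right)} = 1$ ($C{\left(f \right)} = \frac{4 + f}{4 + f} = 1$)
$y = \frac{3783}{799}$ ($y = \left(-45396\right) \left(- \frac{1}{9588}\right) = \frac{3783}{799} \approx 4.7347$)
$\sqrt{g{\left(\frac{1}{Q{\left(-8,14 \right)} + C{\left(3 \right)}} \right)} + y} = \sqrt{-170 + \frac{3783}{799}} = \sqrt{- \frac{132047}{799}} = \frac{i \sqrt{105505553}}{799}$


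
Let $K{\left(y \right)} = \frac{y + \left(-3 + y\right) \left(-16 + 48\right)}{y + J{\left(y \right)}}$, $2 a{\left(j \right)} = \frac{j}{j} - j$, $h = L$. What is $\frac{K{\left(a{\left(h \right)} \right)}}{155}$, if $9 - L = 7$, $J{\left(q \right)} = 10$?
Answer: $- \frac{45}{589} \approx -0.076401$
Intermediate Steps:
$L = 2$ ($L = 9 - 7 = 2$)
$h = 2$
$a{\left(j \right)} = \frac{1}{2} - \frac{j}{2}$ ($a{\left(j \right)} = \frac{\frac{j}{j} - j}{2} = \frac{1 - j}{2} = \frac{1}{2} - \frac{j}{2}$)
$K{\left(y \right)} = \frac{-96 + 33 y}{10 + y}$ ($K{\left(y \right)} = \frac{y + \left(-3 + y\right) \left(-16 + 48\right)}{y + 10} = \frac{y + \left(-3 + y\right) 32}{10 + y} = \frac{y + \left(-96 + 32 y\right)}{10 + y} = \frac{-96 + 33 y}{10 + y}$)
$\frac{K{\left(a{\left(h \right)} \right)}}{155} = \frac{3 \frac{1}{10 + \left(\frac{1}{2} - 1\right)} \left(-32 + 11 \left(\frac{1}{2} - 1\right)\right)}{155} = \frac{3 \left(-32 + 11 \left(\frac{1}{2} - 1\right)\right)}{10 + \left(\frac{1}{2} - 1\right)} \frac{1}{155} = \frac{3 \left(-32 + 11 \left(- \frac{1}{2}\right)\right)}{10 - \frac{1}{2}} \cdot \frac{1}{155} = \frac{3 \left(-32 - \frac{11}{2}\right)}{\frac{19}{2}} \cdot \frac{1}{155} = 3 \cdot \frac{2}{19} \left(- \frac{75}{2}\right) \frac{1}{155} = \left(- \frac{225}{19}\right) \frac{1}{155} = - \frac{45}{589}$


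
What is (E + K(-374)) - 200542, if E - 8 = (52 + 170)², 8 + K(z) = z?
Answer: -151632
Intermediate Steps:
K(z) = -8 + z
E = 49292 (E = 8 + (52 + 170)² = 8 + 222² = 8 + 49284 = 49292)
(E + K(-374)) - 200542 = (49292 + (-8 - 374)) - 200542 = (49292 - 382) - 200542 = 48910 - 200542 = -151632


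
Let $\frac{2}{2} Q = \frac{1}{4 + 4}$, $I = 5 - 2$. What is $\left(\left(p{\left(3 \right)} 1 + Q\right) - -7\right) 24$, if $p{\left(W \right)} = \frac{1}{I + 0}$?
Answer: $179$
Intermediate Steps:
$I = 3$
$Q = \frac{1}{8}$ ($Q = \frac{1}{4 + 4} = \frac{1}{8} \approx 0.125$)
$p{\left(W \right)} = \frac{1}{3}$ ($p{\left(W \right)} = \frac{1}{3 + 0} = \frac{1}{3}$)
$\left(\left(p{\left(3 \right)} 1 + Q\right) - -7\right) 24 = \left(\left(\frac{1}{3} \cdot 1 + \frac{1}{8}\right) - -7\right) 24 = \left(\left(\frac{1}{3} + \frac{1}{8}\right) + \left(-9 + 16\right)\right) 24 = \left(\frac{11}{24} + 7\right) 24 = \frac{179}{24} \cdot 24 = 179$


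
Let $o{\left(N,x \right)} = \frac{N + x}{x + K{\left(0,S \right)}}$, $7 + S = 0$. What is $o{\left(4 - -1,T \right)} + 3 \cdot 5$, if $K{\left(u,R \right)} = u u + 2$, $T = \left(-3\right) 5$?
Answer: $\frac{205}{13} \approx 15.769$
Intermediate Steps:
$S = -7$ ($S = -7 + 0 = -7$)
$T = -15$
$K{\left(u,R \right)} = 2 + u^{2}$ ($K{\left(u,R \right)} = u^{2} + 2 = 2 + u^{2}$)
$o{\left(N,x \right)} = \frac{N + x}{2 + x}$ ($o{\left(N,x \right)} = \frac{N + x}{x + \left(2 + 0^{2}\right)} = \frac{N + x}{x + \left(2 + 0\right)} = \frac{N + x}{x + 2} = \frac{N + x}{2 + x}$)
$o{\left(4 - -1,T \right)} + 3 \cdot 5 = \frac{\left(4 - -1\right) - 15}{2 - 15} + 3 \cdot 5 = \frac{\left(4 + 1\right) - 15}{-13} + 15 = - \frac{5 - 15}{13} + 15 = \left(- \frac{1}{13}\right) \left(-10\right) + 15 = \frac{10}{13} + 15 = \frac{205}{13}$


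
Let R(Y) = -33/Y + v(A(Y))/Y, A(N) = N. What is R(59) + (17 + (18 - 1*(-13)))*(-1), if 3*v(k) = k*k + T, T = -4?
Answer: -1706/59 ≈ -28.915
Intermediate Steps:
v(k) = -4/3 + k**2/3 (v(k) = (k*k - 4)/3 = (k**2 - 4)/3 = (-4 + k**2)/3 = -4/3 + k**2/3)
R(Y) = -33/Y + (-4/3 + Y**2/3)/Y
R(59) + (17 + (18 - 1*(-13)))*(-1) = (1/3)*(-103 + 59**2)/59 + (17 + (18 - 1*(-13)))*(-1) = (1/3)*(1/59)*(-103 + 3481) + (17 + (18 + 13))*(-1) = (1/3)*(1/59)*3378 + (17 + 31)*(-1) = 1126/59 + 48*(-1) = 1126/59 - 48 = -1706/59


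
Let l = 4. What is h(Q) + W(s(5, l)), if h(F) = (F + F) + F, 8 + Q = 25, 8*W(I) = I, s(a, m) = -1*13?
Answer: 395/8 ≈ 49.375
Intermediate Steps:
s(a, m) = -13
W(I) = I/8
Q = 17 (Q = -8 + 25 = 17)
h(F) = 3*F (h(F) = 2*F + F = 3*F)
h(Q) + W(s(5, l)) = 3*17 + (1/8)*(-13) = 51 - 13/8 = 395/8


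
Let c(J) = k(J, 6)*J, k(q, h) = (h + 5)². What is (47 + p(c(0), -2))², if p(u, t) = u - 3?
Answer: 1936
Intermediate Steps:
k(q, h) = (5 + h)²
c(J) = 121*J (c(J) = (5 + 6)²*J = 11²*J = 121*J)
p(u, t) = -3 + u
(47 + p(c(0), -2))² = (47 + (-3 + 121*0))² = (47 + (-3 + 0))² = (47 - 3)² = 44² = 1936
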